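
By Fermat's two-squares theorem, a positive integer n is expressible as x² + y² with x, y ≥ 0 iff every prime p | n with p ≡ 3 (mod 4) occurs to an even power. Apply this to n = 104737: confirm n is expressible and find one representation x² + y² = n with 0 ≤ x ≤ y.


Step 1: Factor n = 104737 = 17 · 61 · 101.
Step 2: Check the mod-4 condition on each prime factor: 17 ≡ 1 (mod 4), exponent 1; 61 ≡ 1 (mod 4), exponent 1; 101 ≡ 1 (mod 4), exponent 1.
All primes ≡ 3 (mod 4) appear to even exponent (or don't appear), so by the two-squares theorem n IS expressible as a sum of two squares.
Step 3: Build a representation. Here n = 17 · 61 · 101 is a product of primes ≡ 1 (mod 4). Each prime p ≡ 1 (mod 4) is itself a sum of two squares; find a² by testing p − a² for a perfect square:
  17: 17 − 1² = 16 = 4² ⇒ 17 = 1² + 4².
  61: 61 − 1² = 60, 61 − 2² = 57, 61 − 3² = 52, 61 − 4² = 45, 61 − 5² = 36 = 6² ⇒ 61 = 5² + 6².
  101: 101 − 1² = 100 = 10² ⇒ 101 = 1² + 10².
  Combine using the Brahmagupta–Fibonacci identity (a² + b²)(c² + d²) = (ac − bd)² + (ad + bc)² = (ac + bd)² + (ad − bc)²:
  17 · 61 = 1037: from (1² + 4²)(5² + 6²), take (1·5 − 4·6, 1·6 + 4·5) = (5 − 24, 6 + 20) = (-19, 26); dropping signs (only squares matter) gives (19, 26); check 19² + 26² = 361 + 676 = 1037 ✓.
  1037 · 101 = 104737: from (19² + 26²)(1² + 10²), take (19·1 − 26·10, 19·10 + 26·1) = (19 − 260, 190 + 26) = (-241, 216); dropping signs (only squares matter) gives (241, 216); check 241² + 216² = 58081 + 46656 = 104737 ✓.
Step 4: Order so x ≤ y and verify: 216² + 241² = 46656 + 58081 = 104737 = n. ✓

n = 104737 = 216² + 241² (one valid representation with x ≤ y).


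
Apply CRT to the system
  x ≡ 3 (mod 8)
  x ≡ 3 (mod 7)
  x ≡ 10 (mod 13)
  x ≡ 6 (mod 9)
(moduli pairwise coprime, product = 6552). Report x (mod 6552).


Product of moduli M = 8 · 7 · 13 · 9 = 6552.
Merge one congruence at a time:
  Start: x ≡ 3 (mod 8).
  Combine with x ≡ 3 (mod 7); new modulus lcm = 56.
    Write x = 3 + 8·t and substitute into x ≡ 3 (mod 7): 8·t ≡ 3 − 3 = 0 (mod 7).
    Reduce coefficients mod 7: 1·t ≡ 0 (mod 7).
    So t ≡ 0 (mod 7).
    Then x = 3 + 8·0 = 3, valid modulo lcm(8, 7) = 56: x ≡ 3 (mod 56).
  Combine with x ≡ 10 (mod 13); new modulus lcm = 728.
    Write x = 3 + 56·t and substitute into x ≡ 10 (mod 13): 56·t ≡ 10 − 3 = 7 (mod 13).
    Reduce coefficients mod 13: 4·t ≡ 7 (mod 13).
    The inverse of 4 mod 13 is 10 (since 4·10 = 40 = 3·13 + 1), so t ≡ 10·7 = 70 ≡ 5 (mod 13).
    Then x = 3 + 56·5 = 283, valid modulo lcm(56, 13) = 728: x ≡ 283 (mod 728).
  Combine with x ≡ 6 (mod 9); new modulus lcm = 6552.
    Write x = 283 + 728·t and substitute into x ≡ 6 (mod 9): 728·t ≡ 6 − 283 = -277 (mod 9).
    Reduce coefficients mod 9: 8·t ≡ 2 (mod 9).
    The inverse of 8 mod 9 is 8 (since 8·8 = 64 = 7·9 + 1), so t ≡ 8·2 = 16 ≡ 7 (mod 9).
    Then x = 283 + 728·7 = 5379, valid modulo lcm(728, 9) = 6552: x ≡ 5379 (mod 6552).
Verify against each original: 5379 mod 8 = 3, 5379 mod 7 = 3, 5379 mod 13 = 10, 5379 mod 9 = 6.

x ≡ 5379 (mod 6552).


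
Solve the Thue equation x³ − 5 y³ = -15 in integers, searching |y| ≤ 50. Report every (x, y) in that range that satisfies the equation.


The equation is x³ - 5y³ = -15. For fixed y, x³ = 5·y³ − 15, so a solution requires the RHS to be a perfect cube.
Strategy: iterate y from -50 to 50, compute RHS = 5·y³ − 15, and check whether it is a (positive or negative) perfect cube.
Check small values of y:
  y = 0: RHS = -15 is not a perfect cube.
  y = 1: RHS = -10 is not a perfect cube.
  y = -1: RHS = -20 is not a perfect cube.
  y = 2: RHS = 25 is not a perfect cube.
  y = -2: RHS = -55 is not a perfect cube.
  y = 3: RHS = 120 is not a perfect cube.
  y = -3: RHS = -150 is not a perfect cube.
Continuing the search up to |y| = 50 finds no solutions either.
No (x, y) in the scanned range satisfies the equation.

No integer solutions with |y| ≤ 50.


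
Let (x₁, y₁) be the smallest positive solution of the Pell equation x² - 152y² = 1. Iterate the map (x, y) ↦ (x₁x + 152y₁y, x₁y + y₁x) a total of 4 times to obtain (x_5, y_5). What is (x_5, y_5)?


Step 1: Find the fundamental solution (x₁, y₁) of x² - 152y² = 1.
  Expand √152 as a continued fraction. a₀ = ⌊√152⌋ = 12; iterate m_{k+1} = d_k·a_k − m_k, d_{k+1} = (152 − m_{k+1}²)/d_k, a_{k+1} = ⌊(a₀ + m_{k+1})/d_{k+1}⌋ (starting m₀ = 0, d₀ = 1), with convergents p_k = a_k·p_{k-1} + p_{k-2}, q_k = a_k·q_{k-1} + q_{k-2} (p₋₁ = 1, q₋₁ = 0):
  k = 0: a₀ = 12; p₀/q₀ = 12/1; p₀² − 152·q₀² = 144 − 152 = -8.
  k = 1: m = 12, d = 8, a = ⌊(12 + 12)/8⌋ = 3; p/q = (3·12 + 1)/(3·1 + 0) = 37/3; p² − 152·q² = 1369 − 1368 = 1.
  The first convergent with p² − 152·q² = 1 gives the fundamental solution (x₁, y₁) = (37, 3).
Step 2: Apply the recurrence (x_{n+1}, y_{n+1}) = (x₁x_n + 152y₁y_n, x₁y_n + y₁x_n) repeatedly.
  From (x_1, y_1) = (37, 3): x_2 = 37·37 + 152·3·3 = 2737; y_2 = 37·3 + 3·37 = 222.
  From (x_2, y_2) = (2737, 222): x_3 = 37·2737 + 152·3·222 = 202501; y_3 = 37·222 + 3·2737 = 16425.
  From (x_3, y_3) = (202501, 16425): x_4 = 37·202501 + 152·3·16425 = 14982337; y_4 = 37·16425 + 3·202501 = 1215228.
  From (x_4, y_4) = (14982337, 1215228): x_5 = 37·14982337 + 152·3·1215228 = 1108490437; y_5 = 37·1215228 + 3·14982337 = 89910447.
Step 3: Verify x_5² - 152·y_5² = 1228751048920450969 - 1228751048920450968 = 1 (should be 1). ✓

(x_1, y_1) = (37, 3); (x_5, y_5) = (1108490437, 89910447).


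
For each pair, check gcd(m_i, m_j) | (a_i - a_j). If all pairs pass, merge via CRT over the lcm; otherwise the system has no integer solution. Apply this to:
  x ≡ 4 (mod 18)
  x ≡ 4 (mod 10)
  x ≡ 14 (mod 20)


Moduli 18, 10, 20 are not pairwise coprime, so CRT works modulo lcm(m_i) when all pairwise compatibility conditions hold.
Pairwise compatibility: gcd(m_i, m_j) must divide a_i - a_j for every pair.
Merge one congruence at a time:
  Start: x ≡ 4 (mod 18).
  Combine with x ≡ 4 (mod 10): gcd(18, 10) = 2; 4 - 4 = 0, which IS divisible by 2, so compatible.
    Write x = 4 + 18·t and substitute into x ≡ 4 (mod 10): 18·t ≡ 4 − 4 = 0 (mod 10).
    Divide the congruence (and modulus) by g = 2: 9·t ≡ 0 (mod 5).
    Reduce coefficients mod 5: 4·t ≡ 0 (mod 5).
    The inverse of 4 mod 5 is 4 (since 4·4 = 16 = 3·5 + 1), so t ≡ 4·0 = 0 ≡ 0 (mod 5).
    Then x = 4 + 18·0 = 4, valid modulo lcm(18, 10) = 90: x ≡ 4 (mod 90).
  Combine with x ≡ 14 (mod 20): gcd(90, 20) = 10; 14 - 4 = 10, which IS divisible by 10, so compatible.
    Write x = 4 + 90·t and substitute into x ≡ 14 (mod 20): 90·t ≡ 14 − 4 = 10 (mod 20).
    Divide the congruence (and modulus) by g = 10: 9·t ≡ 1 (mod 2).
    Reduce coefficients mod 2: 1·t ≡ 1 (mod 2).
    So t ≡ 1 (mod 2).
    Then x = 4 + 90·1 = 94, valid modulo lcm(90, 20) = 180: x ≡ 94 (mod 180).
Verify: 94 mod 18 = 4, 94 mod 10 = 4, 94 mod 20 = 14.

x ≡ 94 (mod 180).


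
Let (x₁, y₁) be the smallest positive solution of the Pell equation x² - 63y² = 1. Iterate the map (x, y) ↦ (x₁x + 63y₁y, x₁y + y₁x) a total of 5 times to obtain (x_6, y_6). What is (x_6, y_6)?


Step 1: Find the fundamental solution (x₁, y₁) of x² - 63y² = 1.
  Expand √63 as a continued fraction. a₀ = ⌊√63⌋ = 7; iterate m_{k+1} = d_k·a_k − m_k, d_{k+1} = (63 − m_{k+1}²)/d_k, a_{k+1} = ⌊(a₀ + m_{k+1})/d_{k+1}⌋ (starting m₀ = 0, d₀ = 1), with convergents p_k = a_k·p_{k-1} + p_{k-2}, q_k = a_k·q_{k-1} + q_{k-2} (p₋₁ = 1, q₋₁ = 0):
  k = 0: a₀ = 7; p₀/q₀ = 7/1; p₀² − 63·q₀² = 49 − 63 = -14.
  k = 1: m = 7, d = 14, a = ⌊(7 + 7)/14⌋ = 1; p/q = (1·7 + 1)/(1·1 + 0) = 8/1; p² − 63·q² = 64 − 63 = 1.
  The first convergent with p² − 63·q² = 1 gives the fundamental solution (x₁, y₁) = (8, 1).
Step 2: Apply the recurrence (x_{n+1}, y_{n+1}) = (x₁x_n + 63y₁y_n, x₁y_n + y₁x_n) repeatedly.
  From (x_1, y_1) = (8, 1): x_2 = 8·8 + 63·1·1 = 127; y_2 = 8·1 + 1·8 = 16.
  From (x_2, y_2) = (127, 16): x_3 = 8·127 + 63·1·16 = 2024; y_3 = 8·16 + 1·127 = 255.
  From (x_3, y_3) = (2024, 255): x_4 = 8·2024 + 63·1·255 = 32257; y_4 = 8·255 + 1·2024 = 4064.
  From (x_4, y_4) = (32257, 4064): x_5 = 8·32257 + 63·1·4064 = 514088; y_5 = 8·4064 + 1·32257 = 64769.
  From (x_5, y_5) = (514088, 64769): x_6 = 8·514088 + 63·1·64769 = 8193151; y_6 = 8·64769 + 1·514088 = 1032240.
Step 3: Verify x_6² - 63·y_6² = 67127723308801 - 67127723308800 = 1 (should be 1). ✓

(x_1, y_1) = (8, 1); (x_6, y_6) = (8193151, 1032240).


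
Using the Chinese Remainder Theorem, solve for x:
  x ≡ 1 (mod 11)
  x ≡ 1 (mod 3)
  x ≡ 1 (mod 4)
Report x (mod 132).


Moduli 11, 3, 4 are pairwise coprime; by CRT there is a unique solution modulo M = 11 · 3 · 4 = 132.
Solve pairwise, accumulating the modulus:
  Start with x ≡ 1 (mod 11).
  Combine with x ≡ 1 (mod 3): since gcd(11, 3) = 1, we get a unique residue mod 33.
    Write x = 1 + 11·t and substitute into x ≡ 1 (mod 3): 11·t ≡ 1 − 1 = 0 (mod 3).
    Reduce coefficients mod 3: 2·t ≡ 0 (mod 3).
    The inverse of 2 mod 3 is 2 (since 2·2 = 4 = 1·3 + 1), so t ≡ 2·0 = 0 ≡ 0 (mod 3).
    Then x = 1 + 11·0 = 1, valid modulo lcm(11, 3) = 33: x ≡ 1 (mod 33).
  Combine with x ≡ 1 (mod 4): since gcd(33, 4) = 1, we get a unique residue mod 132.
    Write x = 1 + 33·t and substitute into x ≡ 1 (mod 4): 33·t ≡ 1 − 1 = 0 (mod 4).
    Reduce coefficients mod 4: 1·t ≡ 0 (mod 4).
    So t ≡ 0 (mod 4).
    Then x = 1 + 33·0 = 1, valid modulo lcm(33, 4) = 132: x ≡ 1 (mod 132).
Verify: 1 mod 11 = 1 ✓, 1 mod 3 = 1 ✓, 1 mod 4 = 1 ✓.

x ≡ 1 (mod 132).


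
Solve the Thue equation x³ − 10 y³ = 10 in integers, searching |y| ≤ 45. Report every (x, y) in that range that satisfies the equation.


The equation is x³ - 10y³ = 10. For fixed y, x³ = 10·y³ + 10, so a solution requires the RHS to be a perfect cube.
Strategy: iterate y from -45 to 45, compute RHS = 10·y³ + 10, and check whether it is a (positive or negative) perfect cube.
Check small values of y:
  y = 0: RHS = 10 is not a perfect cube.
  y = 1: RHS = 20 is not a perfect cube.
  y = -1: RHS = 0 = (0)³ ⇒ x = 0 works.
  y = 2: RHS = 90 is not a perfect cube.
  y = -2: RHS = -70 is not a perfect cube.
  y = 3: RHS = 280 is not a perfect cube.
  y = -3: RHS = -260 is not a perfect cube.
Continuing the search up to |y| = 45 finds no further solutions beyond those listed.
Collected solutions: (0, -1).

Solutions (with |y| ≤ 45): (0, -1).


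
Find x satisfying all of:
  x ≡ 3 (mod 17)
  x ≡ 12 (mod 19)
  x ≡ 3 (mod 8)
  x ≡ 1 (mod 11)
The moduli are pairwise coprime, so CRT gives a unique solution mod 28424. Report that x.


Product of moduli M = 17 · 19 · 8 · 11 = 28424.
Merge one congruence at a time:
  Start: x ≡ 3 (mod 17).
  Combine with x ≡ 12 (mod 19); new modulus lcm = 323.
    Write x = 3 + 17·t and substitute into x ≡ 12 (mod 19): 17·t ≡ 12 − 3 = 9 (mod 19).
    The inverse of 17 mod 19 is 9 (since 17·9 = 153 = 8·19 + 1), so t ≡ 9·9 = 81 ≡ 5 (mod 19).
    Then x = 3 + 17·5 = 88, valid modulo lcm(17, 19) = 323: x ≡ 88 (mod 323).
  Combine with x ≡ 3 (mod 8); new modulus lcm = 2584.
    Write x = 88 + 323·t and substitute into x ≡ 3 (mod 8): 323·t ≡ 3 − 88 = -85 (mod 8).
    Reduce coefficients mod 8: 3·t ≡ 3 (mod 8).
    The inverse of 3 mod 8 is 3 (since 3·3 = 9 = 1·8 + 1), so t ≡ 3·3 = 9 ≡ 1 (mod 8).
    Then x = 88 + 323·1 = 411, valid modulo lcm(323, 8) = 2584: x ≡ 411 (mod 2584).
  Combine with x ≡ 1 (mod 11); new modulus lcm = 28424.
    Write x = 411 + 2584·t and substitute into x ≡ 1 (mod 11): 2584·t ≡ 1 − 411 = -410 (mod 11).
    Reduce coefficients mod 11: 10·t ≡ 8 (mod 11).
    The inverse of 10 mod 11 is 10 (since 10·10 = 100 = 9·11 + 1), so t ≡ 10·8 = 80 ≡ 3 (mod 11).
    Then x = 411 + 2584·3 = 8163, valid modulo lcm(2584, 11) = 28424: x ≡ 8163 (mod 28424).
Verify against each original: 8163 mod 17 = 3, 8163 mod 19 = 12, 8163 mod 8 = 3, 8163 mod 11 = 1.

x ≡ 8163 (mod 28424).


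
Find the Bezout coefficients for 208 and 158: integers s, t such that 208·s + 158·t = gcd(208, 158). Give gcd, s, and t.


Euclidean algorithm on (208, 158) — divide until remainder is 0:
  208 = 1 · 158 + 50
  158 = 3 · 50 + 8
  50 = 6 · 8 + 2
  8 = 4 · 2 + 0
gcd(208, 158) = 2.
Track Bezout coefficients alongside the remainders: start with r₀ = 208 = a·1 + b·0 (s = 1, t = 0) and r₁ = 158 = a·0 + b·1 (s = 0, t = 1); each new remainder r_{k+1} = r_{k-1} − q_k·r_k inherits s_{k+1} = s_{k-1} − q_k·s_k, t_{k+1} = t_{k-1} − q_k·t_k, so r_k = a·s_k + b·t_k at every step:
  q = 1: r = 50, s = 1 − 1·0 = 1, t = 0 − 1·1 = -1  (check: 208·1 + 158·(-1) = 50)
  q = 3: r = 8, s = 0 − 3·1 = -3, t = 1 − 3·(-1) = 4  (check: 208·(-3) + 158·4 = 8)
  q = 6: r = 2, s = 1 − 6·(-3) = 19, t = -1 − 6·4 = -25  (check: 208·19 + 158·(-25) = 2)
The row with r = 2 (the gcd) gives the Bezout coefficients s = 19, t = -25.
Result: 208 · (19) + 158 · (-25) = 2.

gcd(208, 158) = 2; s = 19, t = -25 (check: 208·19 + 158·(-25) = 2).


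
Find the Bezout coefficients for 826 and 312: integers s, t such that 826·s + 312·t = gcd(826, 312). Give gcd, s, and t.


Euclidean algorithm on (826, 312) — divide until remainder is 0:
  826 = 2 · 312 + 202
  312 = 1 · 202 + 110
  202 = 1 · 110 + 92
  110 = 1 · 92 + 18
  92 = 5 · 18 + 2
  18 = 9 · 2 + 0
gcd(826, 312) = 2.
Track Bezout coefficients alongside the remainders: start with r₀ = 826 = a·1 + b·0 (s = 1, t = 0) and r₁ = 312 = a·0 + b·1 (s = 0, t = 1); each new remainder r_{k+1} = r_{k-1} − q_k·r_k inherits s_{k+1} = s_{k-1} − q_k·s_k, t_{k+1} = t_{k-1} − q_k·t_k, so r_k = a·s_k + b·t_k at every step:
  q = 2: r = 202, s = 1 − 2·0 = 1, t = 0 − 2·1 = -2  (check: 826·1 + 312·(-2) = 202)
  q = 1: r = 110, s = 0 − 1·1 = -1, t = 1 − 1·(-2) = 3  (check: 826·(-1) + 312·3 = 110)
  q = 1: r = 92, s = 1 − 1·(-1) = 2, t = -2 − 1·3 = -5  (check: 826·2 + 312·(-5) = 92)
  q = 1: r = 18, s = -1 − 1·2 = -3, t = 3 − 1·(-5) = 8  (check: 826·(-3) + 312·8 = 18)
  q = 5: r = 2, s = 2 − 5·(-3) = 17, t = -5 − 5·8 = -45  (check: 826·17 + 312·(-45) = 2)
The row with r = 2 (the gcd) gives the Bezout coefficients s = 17, t = -45.
Result: 826 · (17) + 312 · (-45) = 2.

gcd(826, 312) = 2; s = 17, t = -45 (check: 826·17 + 312·(-45) = 2).


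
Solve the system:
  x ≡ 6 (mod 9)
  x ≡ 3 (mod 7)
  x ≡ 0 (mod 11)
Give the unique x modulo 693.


Moduli 9, 7, 11 are pairwise coprime; by CRT there is a unique solution modulo M = 9 · 7 · 11 = 693.
Solve pairwise, accumulating the modulus:
  Start with x ≡ 6 (mod 9).
  Combine with x ≡ 3 (mod 7): since gcd(9, 7) = 1, we get a unique residue mod 63.
    Write x = 6 + 9·t and substitute into x ≡ 3 (mod 7): 9·t ≡ 3 − 6 = -3 (mod 7).
    Reduce coefficients mod 7: 2·t ≡ 4 (mod 7).
    The inverse of 2 mod 7 is 4 (since 2·4 = 8 = 1·7 + 1), so t ≡ 4·4 = 16 ≡ 2 (mod 7).
    Then x = 6 + 9·2 = 24, valid modulo lcm(9, 7) = 63: x ≡ 24 (mod 63).
  Combine with x ≡ 0 (mod 11): since gcd(63, 11) = 1, we get a unique residue mod 693.
    Write x = 24 + 63·t and substitute into x ≡ 0 (mod 11): 63·t ≡ 0 − 24 = -24 (mod 11).
    Reduce coefficients mod 11: 8·t ≡ 9 (mod 11).
    The inverse of 8 mod 11 is 7 (since 8·7 = 56 = 5·11 + 1), so t ≡ 7·9 = 63 ≡ 8 (mod 11).
    Then x = 24 + 63·8 = 528, valid modulo lcm(63, 11) = 693: x ≡ 528 (mod 693).
Verify: 528 mod 9 = 6 ✓, 528 mod 7 = 3 ✓, 528 mod 11 = 0 ✓.

x ≡ 528 (mod 693).


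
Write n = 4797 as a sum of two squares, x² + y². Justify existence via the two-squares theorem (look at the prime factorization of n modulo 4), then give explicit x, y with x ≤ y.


Step 1: Factor n = 4797 = 3^2 · 13 · 41.
Step 2: Check the mod-4 condition on each prime factor: 3 ≡ 3 (mod 4), exponent 2 (must be even); 13 ≡ 1 (mod 4), exponent 1; 41 ≡ 1 (mod 4), exponent 1.
All primes ≡ 3 (mod 4) appear to even exponent (or don't appear), so by the two-squares theorem n IS expressible as a sum of two squares.
Step 3: Build a representation. Group n = k² · m with k = 3 and m = 13 · 41 = 533 (a product of primes ≡ 1 (mod 4)); a representation of m scales to one of n via (k·x)² + (k·y)² = k²(x² + y²). Each prime p ≡ 1 (mod 4) is itself a sum of two squares; find a² by testing p − a² for a perfect square:
  13: 13 − 1² = 12, 13 − 2² = 9 = 3² ⇒ 13 = 2² + 3².
  41: 41 − 1² = 40, 41 − 2² = 37, 41 − 3² = 32, 41 − 4² = 25 = 5² ⇒ 41 = 4² + 5².
  Combine using the Brahmagupta–Fibonacci identity (a² + b²)(c² + d²) = (ac − bd)² + (ad + bc)² = (ac + bd)² + (ad − bc)²:
  13 · 41 = 533: from (2² + 3²)(4² + 5²), take (2·4 − 3·5, 2·5 + 3·4) = (8 − 15, 10 + 12) = (-7, 22); dropping signs (only squares matter) gives (7, 22); check 7² + 22² = 49 + 484 = 533 ✓.
  Scale by k = 3: (3·7, 3·22) = (21, 66).
Step 4: Order so x ≤ y and verify: 21² + 66² = 441 + 4356 = 4797 = n. ✓

n = 4797 = 21² + 66² (one valid representation with x ≤ y).


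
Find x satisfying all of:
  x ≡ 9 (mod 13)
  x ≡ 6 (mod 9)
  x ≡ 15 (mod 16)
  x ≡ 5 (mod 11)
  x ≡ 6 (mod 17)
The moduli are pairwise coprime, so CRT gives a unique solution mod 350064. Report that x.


Product of moduli M = 13 · 9 · 16 · 11 · 17 = 350064.
Merge one congruence at a time:
  Start: x ≡ 9 (mod 13).
  Combine with x ≡ 6 (mod 9); new modulus lcm = 117.
    Write x = 9 + 13·t and substitute into x ≡ 6 (mod 9): 13·t ≡ 6 − 9 = -3 (mod 9).
    Reduce coefficients mod 9: 4·t ≡ 6 (mod 9).
    The inverse of 4 mod 9 is 7 (since 4·7 = 28 = 3·9 + 1), so t ≡ 7·6 = 42 ≡ 6 (mod 9).
    Then x = 9 + 13·6 = 87, valid modulo lcm(13, 9) = 117: x ≡ 87 (mod 117).
  Combine with x ≡ 15 (mod 16); new modulus lcm = 1872.
    Write x = 87 + 117·t and substitute into x ≡ 15 (mod 16): 117·t ≡ 15 − 87 = -72 (mod 16).
    Reduce coefficients mod 16: 5·t ≡ 8 (mod 16).
    The inverse of 5 mod 16 is 13 (since 5·13 = 65 = 4·16 + 1), so t ≡ 13·8 = 104 ≡ 8 (mod 16).
    Then x = 87 + 117·8 = 1023, valid modulo lcm(117, 16) = 1872: x ≡ 1023 (mod 1872).
  Combine with x ≡ 5 (mod 11); new modulus lcm = 20592.
    Write x = 1023 + 1872·t and substitute into x ≡ 5 (mod 11): 1872·t ≡ 5 − 1023 = -1018 (mod 11).
    Reduce coefficients mod 11: 2·t ≡ 5 (mod 11).
    The inverse of 2 mod 11 is 6 (since 2·6 = 12 = 1·11 + 1), so t ≡ 6·5 = 30 ≡ 8 (mod 11).
    Then x = 1023 + 1872·8 = 15999, valid modulo lcm(1872, 11) = 20592: x ≡ 15999 (mod 20592).
  Combine with x ≡ 6 (mod 17); new modulus lcm = 350064.
    Write x = 15999 + 20592·t and substitute into x ≡ 6 (mod 17): 20592·t ≡ 6 − 15999 = -15993 (mod 17).
    Reduce coefficients mod 17: 5·t ≡ 4 (mod 17).
    The inverse of 5 mod 17 is 7 (since 5·7 = 35 = 2·17 + 1), so t ≡ 7·4 = 28 ≡ 11 (mod 17).
    Then x = 15999 + 20592·11 = 242511, valid modulo lcm(20592, 17) = 350064: x ≡ 242511 (mod 350064).
Verify against each original: 242511 mod 13 = 9, 242511 mod 9 = 6, 242511 mod 16 = 15, 242511 mod 11 = 5, 242511 mod 17 = 6.

x ≡ 242511 (mod 350064).


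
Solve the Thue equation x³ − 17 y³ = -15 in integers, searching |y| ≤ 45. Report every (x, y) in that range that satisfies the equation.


The equation is x³ - 17y³ = -15. For fixed y, x³ = 17·y³ − 15, so a solution requires the RHS to be a perfect cube.
Strategy: iterate y from -45 to 45, compute RHS = 17·y³ − 15, and check whether it is a (positive or negative) perfect cube.
Check small values of y:
  y = 0: RHS = -15 is not a perfect cube.
  y = 1: RHS = 2 is not a perfect cube.
  y = -1: RHS = -32 is not a perfect cube.
  y = 2: RHS = 121 is not a perfect cube.
  y = -2: RHS = -151 is not a perfect cube.
  y = 3: RHS = 444 is not a perfect cube.
  y = -3: RHS = -474 is not a perfect cube.
Continuing the search up to |y| = 45 finds no solutions either.
No (x, y) in the scanned range satisfies the equation.

No integer solutions with |y| ≤ 45.


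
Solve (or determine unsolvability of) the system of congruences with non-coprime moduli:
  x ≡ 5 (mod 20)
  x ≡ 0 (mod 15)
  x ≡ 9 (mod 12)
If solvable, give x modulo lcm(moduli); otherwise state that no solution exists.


Moduli 20, 15, 12 are not pairwise coprime, so CRT works modulo lcm(m_i) when all pairwise compatibility conditions hold.
Pairwise compatibility: gcd(m_i, m_j) must divide a_i - a_j for every pair.
Merge one congruence at a time:
  Start: x ≡ 5 (mod 20).
  Combine with x ≡ 0 (mod 15): gcd(20, 15) = 5; 0 - 5 = -5, which IS divisible by 5, so compatible.
    Write x = 5 + 20·t and substitute into x ≡ 0 (mod 15): 20·t ≡ 0 − 5 = -5 (mod 15).
    Divide the congruence (and modulus) by g = 5: 4·t ≡ -1 (mod 3).
    Reduce coefficients mod 3: 1·t ≡ 2 (mod 3).
    So t ≡ 2 (mod 3).
    Then x = 5 + 20·2 = 45, valid modulo lcm(20, 15) = 60: x ≡ 45 (mod 60).
  Combine with x ≡ 9 (mod 12): gcd(60, 12) = 12; 9 - 45 = -36, which IS divisible by 12, so compatible.
    Write x = 45 + 60·t and substitute into x ≡ 9 (mod 12): 60·t ≡ 9 − 45 = -36 (mod 12).
    Divide the congruence (and modulus) by g = 12: 5·t ≡ -3 (mod 1).
    Modulo 1 every t works; take t = 0.
    Then x = 45 + 60·0 = 45, valid modulo lcm(60, 12) = 60: x ≡ 45 (mod 60).
Verify: 45 mod 20 = 5, 45 mod 15 = 0, 45 mod 12 = 9.

x ≡ 45 (mod 60).


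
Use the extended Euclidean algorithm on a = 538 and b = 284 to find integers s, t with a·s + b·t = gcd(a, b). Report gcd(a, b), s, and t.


Euclidean algorithm on (538, 284) — divide until remainder is 0:
  538 = 1 · 284 + 254
  284 = 1 · 254 + 30
  254 = 8 · 30 + 14
  30 = 2 · 14 + 2
  14 = 7 · 2 + 0
gcd(538, 284) = 2.
Track Bezout coefficients alongside the remainders: start with r₀ = 538 = a·1 + b·0 (s = 1, t = 0) and r₁ = 284 = a·0 + b·1 (s = 0, t = 1); each new remainder r_{k+1} = r_{k-1} − q_k·r_k inherits s_{k+1} = s_{k-1} − q_k·s_k, t_{k+1} = t_{k-1} − q_k·t_k, so r_k = a·s_k + b·t_k at every step:
  q = 1: r = 254, s = 1 − 1·0 = 1, t = 0 − 1·1 = -1  (check: 538·1 + 284·(-1) = 254)
  q = 1: r = 30, s = 0 − 1·1 = -1, t = 1 − 1·(-1) = 2  (check: 538·(-1) + 284·2 = 30)
  q = 8: r = 14, s = 1 − 8·(-1) = 9, t = -1 − 8·2 = -17  (check: 538·9 + 284·(-17) = 14)
  q = 2: r = 2, s = -1 − 2·9 = -19, t = 2 − 2·(-17) = 36  (check: 538·(-19) + 284·36 = 2)
The row with r = 2 (the gcd) gives the Bezout coefficients s = -19, t = 36.
Result: 538 · (-19) + 284 · (36) = 2.

gcd(538, 284) = 2; s = -19, t = 36 (check: 538·(-19) + 284·36 = 2).


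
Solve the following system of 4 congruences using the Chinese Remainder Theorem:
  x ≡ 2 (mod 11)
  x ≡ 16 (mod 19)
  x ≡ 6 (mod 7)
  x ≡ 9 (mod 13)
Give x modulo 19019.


Product of moduli M = 11 · 19 · 7 · 13 = 19019.
Merge one congruence at a time:
  Start: x ≡ 2 (mod 11).
  Combine with x ≡ 16 (mod 19); new modulus lcm = 209.
    Write x = 2 + 11·t and substitute into x ≡ 16 (mod 19): 11·t ≡ 16 − 2 = 14 (mod 19).
    The inverse of 11 mod 19 is 7 (since 11·7 = 77 = 4·19 + 1), so t ≡ 7·14 = 98 ≡ 3 (mod 19).
    Then x = 2 + 11·3 = 35, valid modulo lcm(11, 19) = 209: x ≡ 35 (mod 209).
  Combine with x ≡ 6 (mod 7); new modulus lcm = 1463.
    Write x = 35 + 209·t and substitute into x ≡ 6 (mod 7): 209·t ≡ 6 − 35 = -29 (mod 7).
    Reduce coefficients mod 7: 6·t ≡ 6 (mod 7).
    The inverse of 6 mod 7 is 6 (since 6·6 = 36 = 5·7 + 1), so t ≡ 6·6 = 36 ≡ 1 (mod 7).
    Then x = 35 + 209·1 = 244, valid modulo lcm(209, 7) = 1463: x ≡ 244 (mod 1463).
  Combine with x ≡ 9 (mod 13); new modulus lcm = 19019.
    Write x = 244 + 1463·t and substitute into x ≡ 9 (mod 13): 1463·t ≡ 9 − 244 = -235 (mod 13).
    Reduce coefficients mod 13: 7·t ≡ 12 (mod 13).
    The inverse of 7 mod 13 is 2 (since 7·2 = 14 = 1·13 + 1), so t ≡ 2·12 = 24 ≡ 11 (mod 13).
    Then x = 244 + 1463·11 = 16337, valid modulo lcm(1463, 13) = 19019: x ≡ 16337 (mod 19019).
Verify against each original: 16337 mod 11 = 2, 16337 mod 19 = 16, 16337 mod 7 = 6, 16337 mod 13 = 9.

x ≡ 16337 (mod 19019).


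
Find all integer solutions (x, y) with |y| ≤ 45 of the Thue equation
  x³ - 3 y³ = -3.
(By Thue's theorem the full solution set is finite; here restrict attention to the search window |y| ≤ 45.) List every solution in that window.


The equation is x³ - 3y³ = -3. For fixed y, x³ = 3·y³ − 3, so a solution requires the RHS to be a perfect cube.
Strategy: iterate y from -45 to 45, compute RHS = 3·y³ − 3, and check whether it is a (positive or negative) perfect cube.
Check small values of y:
  y = 0: RHS = -3 is not a perfect cube.
  y = 1: RHS = 0 = (0)³ ⇒ x = 0 works.
  y = -1: RHS = -6 is not a perfect cube.
  y = 2: RHS = 21 is not a perfect cube.
  y = -2: RHS = -27 = (-3)³ ⇒ x = -3 works.
  y = 3: RHS = 78 is not a perfect cube.
  y = -3: RHS = -84 is not a perfect cube.
Continuing the search up to |y| = 45 finds no further solutions beyond those listed.
Collected solutions: (0, 1), (-3, -2).

Solutions (with |y| ≤ 45): (0, 1), (-3, -2).


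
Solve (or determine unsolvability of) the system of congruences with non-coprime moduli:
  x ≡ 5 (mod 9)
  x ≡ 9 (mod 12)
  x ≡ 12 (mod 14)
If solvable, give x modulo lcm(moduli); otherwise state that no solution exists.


Moduli 9, 12, 14 are not pairwise coprime, so CRT works modulo lcm(m_i) when all pairwise compatibility conditions hold.
Pairwise compatibility: gcd(m_i, m_j) must divide a_i - a_j for every pair.
Merge one congruence at a time:
  Start: x ≡ 5 (mod 9).
  Combine with x ≡ 9 (mod 12): gcd(9, 12) = 3, and 9 - 5 = 4 is NOT divisible by 3.
    ⇒ system is inconsistent (no integer solution).

No solution (the system is inconsistent).


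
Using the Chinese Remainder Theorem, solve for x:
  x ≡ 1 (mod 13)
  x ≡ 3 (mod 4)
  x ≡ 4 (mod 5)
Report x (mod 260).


Moduli 13, 4, 5 are pairwise coprime; by CRT there is a unique solution modulo M = 13 · 4 · 5 = 260.
Solve pairwise, accumulating the modulus:
  Start with x ≡ 1 (mod 13).
  Combine with x ≡ 3 (mod 4): since gcd(13, 4) = 1, we get a unique residue mod 52.
    Write x = 1 + 13·t and substitute into x ≡ 3 (mod 4): 13·t ≡ 3 − 1 = 2 (mod 4).
    Reduce coefficients mod 4: 1·t ≡ 2 (mod 4).
    So t ≡ 2 (mod 4).
    Then x = 1 + 13·2 = 27, valid modulo lcm(13, 4) = 52: x ≡ 27 (mod 52).
  Combine with x ≡ 4 (mod 5): since gcd(52, 5) = 1, we get a unique residue mod 260.
    Write x = 27 + 52·t and substitute into x ≡ 4 (mod 5): 52·t ≡ 4 − 27 = -23 (mod 5).
    Reduce coefficients mod 5: 2·t ≡ 2 (mod 5).
    The inverse of 2 mod 5 is 3 (since 2·3 = 6 = 1·5 + 1), so t ≡ 3·2 = 6 ≡ 1 (mod 5).
    Then x = 27 + 52·1 = 79, valid modulo lcm(52, 5) = 260: x ≡ 79 (mod 260).
Verify: 79 mod 13 = 1 ✓, 79 mod 4 = 3 ✓, 79 mod 5 = 4 ✓.

x ≡ 79 (mod 260).


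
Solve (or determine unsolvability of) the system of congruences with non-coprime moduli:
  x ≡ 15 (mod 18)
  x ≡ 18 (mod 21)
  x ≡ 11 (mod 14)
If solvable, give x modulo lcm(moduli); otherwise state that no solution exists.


Moduli 18, 21, 14 are not pairwise coprime, so CRT works modulo lcm(m_i) when all pairwise compatibility conditions hold.
Pairwise compatibility: gcd(m_i, m_j) must divide a_i - a_j for every pair.
Merge one congruence at a time:
  Start: x ≡ 15 (mod 18).
  Combine with x ≡ 18 (mod 21): gcd(18, 21) = 3; 18 - 15 = 3, which IS divisible by 3, so compatible.
    Write x = 15 + 18·t and substitute into x ≡ 18 (mod 21): 18·t ≡ 18 − 15 = 3 (mod 21).
    Divide the congruence (and modulus) by g = 3: 6·t ≡ 1 (mod 7).
    The inverse of 6 mod 7 is 6 (since 6·6 = 36 = 5·7 + 1), so t ≡ 6·1 = 6 ≡ 6 (mod 7).
    Then x = 15 + 18·6 = 123, valid modulo lcm(18, 21) = 126: x ≡ 123 (mod 126).
  Combine with x ≡ 11 (mod 14): gcd(126, 14) = 14; 11 - 123 = -112, which IS divisible by 14, so compatible.
    Write x = 123 + 126·t and substitute into x ≡ 11 (mod 14): 126·t ≡ 11 − 123 = -112 (mod 14).
    Divide the congruence (and modulus) by g = 14: 9·t ≡ -8 (mod 1).
    Modulo 1 every t works; take t = 0.
    Then x = 123 + 126·0 = 123, valid modulo lcm(126, 14) = 126: x ≡ 123 (mod 126).
Verify: 123 mod 18 = 15, 123 mod 21 = 18, 123 mod 14 = 11.

x ≡ 123 (mod 126).


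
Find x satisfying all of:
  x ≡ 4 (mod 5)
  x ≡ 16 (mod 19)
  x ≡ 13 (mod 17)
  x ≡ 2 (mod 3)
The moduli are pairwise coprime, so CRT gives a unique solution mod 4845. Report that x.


Product of moduli M = 5 · 19 · 17 · 3 = 4845.
Merge one congruence at a time:
  Start: x ≡ 4 (mod 5).
  Combine with x ≡ 16 (mod 19); new modulus lcm = 95.
    Write x = 4 + 5·t and substitute into x ≡ 16 (mod 19): 5·t ≡ 16 − 4 = 12 (mod 19).
    The inverse of 5 mod 19 is 4 (since 5·4 = 20 = 1·19 + 1), so t ≡ 4·12 = 48 ≡ 10 (mod 19).
    Then x = 4 + 5·10 = 54, valid modulo lcm(5, 19) = 95: x ≡ 54 (mod 95).
  Combine with x ≡ 13 (mod 17); new modulus lcm = 1615.
    Write x = 54 + 95·t and substitute into x ≡ 13 (mod 17): 95·t ≡ 13 − 54 = -41 (mod 17).
    Reduce coefficients mod 17: 10·t ≡ 10 (mod 17).
    The inverse of 10 mod 17 is 12 (since 10·12 = 120 = 7·17 + 1), so t ≡ 12·10 = 120 ≡ 1 (mod 17).
    Then x = 54 + 95·1 = 149, valid modulo lcm(95, 17) = 1615: x ≡ 149 (mod 1615).
  Combine with x ≡ 2 (mod 3); new modulus lcm = 4845.
    Write x = 149 + 1615·t and substitute into x ≡ 2 (mod 3): 1615·t ≡ 2 − 149 = -147 (mod 3).
    Reduce coefficients mod 3: 1·t ≡ 0 (mod 3).
    So t ≡ 0 (mod 3).
    Then x = 149 + 1615·0 = 149, valid modulo lcm(1615, 3) = 4845: x ≡ 149 (mod 4845).
Verify against each original: 149 mod 5 = 4, 149 mod 19 = 16, 149 mod 17 = 13, 149 mod 3 = 2.

x ≡ 149 (mod 4845).


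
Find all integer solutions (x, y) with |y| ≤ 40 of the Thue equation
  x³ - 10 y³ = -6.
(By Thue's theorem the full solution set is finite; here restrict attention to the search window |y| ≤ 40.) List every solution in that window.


The equation is x³ - 10y³ = -6. For fixed y, x³ = 10·y³ − 6, so a solution requires the RHS to be a perfect cube.
Strategy: iterate y from -40 to 40, compute RHS = 10·y³ − 6, and check whether it is a (positive or negative) perfect cube.
Check small values of y:
  y = 0: RHS = -6 is not a perfect cube.
  y = 1: RHS = 4 is not a perfect cube.
  y = -1: RHS = -16 is not a perfect cube.
  y = 2: RHS = 74 is not a perfect cube.
  y = -2: RHS = -86 is not a perfect cube.
  y = 3: RHS = 264 is not a perfect cube.
  y = -3: RHS = -276 is not a perfect cube.
Continuing the search up to |y| = 40 finds no solutions either.
No (x, y) in the scanned range satisfies the equation.

No integer solutions with |y| ≤ 40.


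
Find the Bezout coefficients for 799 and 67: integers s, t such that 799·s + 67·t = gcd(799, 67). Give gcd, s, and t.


Euclidean algorithm on (799, 67) — divide until remainder is 0:
  799 = 11 · 67 + 62
  67 = 1 · 62 + 5
  62 = 12 · 5 + 2
  5 = 2 · 2 + 1
  2 = 2 · 1 + 0
gcd(799, 67) = 1.
Track Bezout coefficients alongside the remainders: start with r₀ = 799 = a·1 + b·0 (s = 1, t = 0) and r₁ = 67 = a·0 + b·1 (s = 0, t = 1); each new remainder r_{k+1} = r_{k-1} − q_k·r_k inherits s_{k+1} = s_{k-1} − q_k·s_k, t_{k+1} = t_{k-1} − q_k·t_k, so r_k = a·s_k + b·t_k at every step:
  q = 11: r = 62, s = 1 − 11·0 = 1, t = 0 − 11·1 = -11  (check: 799·1 + 67·(-11) = 62)
  q = 1: r = 5, s = 0 − 1·1 = -1, t = 1 − 1·(-11) = 12  (check: 799·(-1) + 67·12 = 5)
  q = 12: r = 2, s = 1 − 12·(-1) = 13, t = -11 − 12·12 = -155  (check: 799·13 + 67·(-155) = 2)
  q = 2: r = 1, s = -1 − 2·13 = -27, t = 12 − 2·(-155) = 322  (check: 799·(-27) + 67·322 = 1)
The row with r = 1 (the gcd) gives the Bezout coefficients s = -27, t = 322.
Result: 799 · (-27) + 67 · (322) = 1.

gcd(799, 67) = 1; s = -27, t = 322 (check: 799·(-27) + 67·322 = 1).


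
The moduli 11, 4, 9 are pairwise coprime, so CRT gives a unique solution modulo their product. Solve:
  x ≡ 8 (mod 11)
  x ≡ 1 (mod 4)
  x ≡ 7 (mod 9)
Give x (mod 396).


Moduli 11, 4, 9 are pairwise coprime; by CRT there is a unique solution modulo M = 11 · 4 · 9 = 396.
Solve pairwise, accumulating the modulus:
  Start with x ≡ 8 (mod 11).
  Combine with x ≡ 1 (mod 4): since gcd(11, 4) = 1, we get a unique residue mod 44.
    Write x = 8 + 11·t and substitute into x ≡ 1 (mod 4): 11·t ≡ 1 − 8 = -7 (mod 4).
    Reduce coefficients mod 4: 3·t ≡ 1 (mod 4).
    The inverse of 3 mod 4 is 3 (since 3·3 = 9 = 2·4 + 1), so t ≡ 3·1 = 3 ≡ 3 (mod 4).
    Then x = 8 + 11·3 = 41, valid modulo lcm(11, 4) = 44: x ≡ 41 (mod 44).
  Combine with x ≡ 7 (mod 9): since gcd(44, 9) = 1, we get a unique residue mod 396.
    Write x = 41 + 44·t and substitute into x ≡ 7 (mod 9): 44·t ≡ 7 − 41 = -34 (mod 9).
    Reduce coefficients mod 9: 8·t ≡ 2 (mod 9).
    The inverse of 8 mod 9 is 8 (since 8·8 = 64 = 7·9 + 1), so t ≡ 8·2 = 16 ≡ 7 (mod 9).
    Then x = 41 + 44·7 = 349, valid modulo lcm(44, 9) = 396: x ≡ 349 (mod 396).
Verify: 349 mod 11 = 8 ✓, 349 mod 4 = 1 ✓, 349 mod 9 = 7 ✓.

x ≡ 349 (mod 396).


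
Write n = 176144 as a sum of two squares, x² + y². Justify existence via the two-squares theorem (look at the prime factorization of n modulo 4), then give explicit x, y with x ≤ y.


Step 1: Factor n = 176144 = 2^4 · 101 · 109.
Step 2: Check the mod-4 condition on each prime factor: 2 = 2 (special); 101 ≡ 1 (mod 4), exponent 1; 109 ≡ 1 (mod 4), exponent 1.
All primes ≡ 3 (mod 4) appear to even exponent (or don't appear), so by the two-squares theorem n IS expressible as a sum of two squares.
Step 3: Build a representation. Group n = k² · m with k = 4 and m = 101 · 109 = 11009 (a product of primes ≡ 1 (mod 4)); a representation of m scales to one of n via (k·x)² + (k·y)² = k²(x² + y²). Each prime p ≡ 1 (mod 4) is itself a sum of two squares; find a² by testing p − a² for a perfect square:
  101: 101 − 1² = 100 = 10² ⇒ 101 = 1² + 10².
  109: 109 − 1² = 108, 109 − 2² = 105, 109 − 3² = 100 = 10² ⇒ 109 = 3² + 10².
  Combine using the Brahmagupta–Fibonacci identity (a² + b²)(c² + d²) = (ac − bd)² + (ad + bc)² = (ac + bd)² + (ad − bc)²:
  101 · 109 = 11009: from (1² + 10²)(3² + 10²), take (1·3 − 10·10, 1·10 + 10·3) = (3 − 100, 10 + 30) = (-97, 40); dropping signs (only squares matter) gives (97, 40); check 97² + 40² = 9409 + 1600 = 11009 ✓.
  Scale by k = 4: (4·97, 4·40) = (388, 160).
Step 4: Order so x ≤ y and verify: 160² + 388² = 25600 + 150544 = 176144 = n. ✓

n = 176144 = 160² + 388² (one valid representation with x ≤ y).


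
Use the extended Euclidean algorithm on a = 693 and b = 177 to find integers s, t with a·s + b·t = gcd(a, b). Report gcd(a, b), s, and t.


Euclidean algorithm on (693, 177) — divide until remainder is 0:
  693 = 3 · 177 + 162
  177 = 1 · 162 + 15
  162 = 10 · 15 + 12
  15 = 1 · 12 + 3
  12 = 4 · 3 + 0
gcd(693, 177) = 3.
Track Bezout coefficients alongside the remainders: start with r₀ = 693 = a·1 + b·0 (s = 1, t = 0) and r₁ = 177 = a·0 + b·1 (s = 0, t = 1); each new remainder r_{k+1} = r_{k-1} − q_k·r_k inherits s_{k+1} = s_{k-1} − q_k·s_k, t_{k+1} = t_{k-1} − q_k·t_k, so r_k = a·s_k + b·t_k at every step:
  q = 3: r = 162, s = 1 − 3·0 = 1, t = 0 − 3·1 = -3  (check: 693·1 + 177·(-3) = 162)
  q = 1: r = 15, s = 0 − 1·1 = -1, t = 1 − 1·(-3) = 4  (check: 693·(-1) + 177·4 = 15)
  q = 10: r = 12, s = 1 − 10·(-1) = 11, t = -3 − 10·4 = -43  (check: 693·11 + 177·(-43) = 12)
  q = 1: r = 3, s = -1 − 1·11 = -12, t = 4 − 1·(-43) = 47  (check: 693·(-12) + 177·47 = 3)
The row with r = 3 (the gcd) gives the Bezout coefficients s = -12, t = 47.
Result: 693 · (-12) + 177 · (47) = 3.

gcd(693, 177) = 3; s = -12, t = 47 (check: 693·(-12) + 177·47 = 3).


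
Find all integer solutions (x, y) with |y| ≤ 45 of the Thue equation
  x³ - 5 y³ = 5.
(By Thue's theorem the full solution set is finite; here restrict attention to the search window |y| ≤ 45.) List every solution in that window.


The equation is x³ - 5y³ = 5. For fixed y, x³ = 5·y³ + 5, so a solution requires the RHS to be a perfect cube.
Strategy: iterate y from -45 to 45, compute RHS = 5·y³ + 5, and check whether it is a (positive or negative) perfect cube.
Check small values of y:
  y = 0: RHS = 5 is not a perfect cube.
  y = 1: RHS = 10 is not a perfect cube.
  y = -1: RHS = 0 = (0)³ ⇒ x = 0 works.
  y = 2: RHS = 45 is not a perfect cube.
  y = -2: RHS = -35 is not a perfect cube.
  y = 3: RHS = 140 is not a perfect cube.
  y = -3: RHS = -130 is not a perfect cube.
Continuing the search up to |y| = 45 finds no further solutions beyond those listed.
Collected solutions: (0, -1).

Solutions (with |y| ≤ 45): (0, -1).


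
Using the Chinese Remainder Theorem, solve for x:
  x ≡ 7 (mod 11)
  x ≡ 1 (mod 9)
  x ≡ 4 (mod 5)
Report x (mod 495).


Moduli 11, 9, 5 are pairwise coprime; by CRT there is a unique solution modulo M = 11 · 9 · 5 = 495.
Solve pairwise, accumulating the modulus:
  Start with x ≡ 7 (mod 11).
  Combine with x ≡ 1 (mod 9): since gcd(11, 9) = 1, we get a unique residue mod 99.
    Write x = 7 + 11·t and substitute into x ≡ 1 (mod 9): 11·t ≡ 1 − 7 = -6 (mod 9).
    Reduce coefficients mod 9: 2·t ≡ 3 (mod 9).
    The inverse of 2 mod 9 is 5 (since 2·5 = 10 = 1·9 + 1), so t ≡ 5·3 = 15 ≡ 6 (mod 9).
    Then x = 7 + 11·6 = 73, valid modulo lcm(11, 9) = 99: x ≡ 73 (mod 99).
  Combine with x ≡ 4 (mod 5): since gcd(99, 5) = 1, we get a unique residue mod 495.
    Write x = 73 + 99·t and substitute into x ≡ 4 (mod 5): 99·t ≡ 4 − 73 = -69 (mod 5).
    Reduce coefficients mod 5: 4·t ≡ 1 (mod 5).
    The inverse of 4 mod 5 is 4 (since 4·4 = 16 = 3·5 + 1), so t ≡ 4·1 = 4 ≡ 4 (mod 5).
    Then x = 73 + 99·4 = 469, valid modulo lcm(99, 5) = 495: x ≡ 469 (mod 495).
Verify: 469 mod 11 = 7 ✓, 469 mod 9 = 1 ✓, 469 mod 5 = 4 ✓.

x ≡ 469 (mod 495).


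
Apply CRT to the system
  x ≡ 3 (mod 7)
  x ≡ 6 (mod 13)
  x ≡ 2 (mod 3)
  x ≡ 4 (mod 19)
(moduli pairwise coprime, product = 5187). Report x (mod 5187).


Product of moduli M = 7 · 13 · 3 · 19 = 5187.
Merge one congruence at a time:
  Start: x ≡ 3 (mod 7).
  Combine with x ≡ 6 (mod 13); new modulus lcm = 91.
    Write x = 3 + 7·t and substitute into x ≡ 6 (mod 13): 7·t ≡ 6 − 3 = 3 (mod 13).
    The inverse of 7 mod 13 is 2 (since 7·2 = 14 = 1·13 + 1), so t ≡ 2·3 = 6 ≡ 6 (mod 13).
    Then x = 3 + 7·6 = 45, valid modulo lcm(7, 13) = 91: x ≡ 45 (mod 91).
  Combine with x ≡ 2 (mod 3); new modulus lcm = 273.
    Write x = 45 + 91·t and substitute into x ≡ 2 (mod 3): 91·t ≡ 2 − 45 = -43 (mod 3).
    Reduce coefficients mod 3: 1·t ≡ 2 (mod 3).
    So t ≡ 2 (mod 3).
    Then x = 45 + 91·2 = 227, valid modulo lcm(91, 3) = 273: x ≡ 227 (mod 273).
  Combine with x ≡ 4 (mod 19); new modulus lcm = 5187.
    Write x = 227 + 273·t and substitute into x ≡ 4 (mod 19): 273·t ≡ 4 − 227 = -223 (mod 19).
    Reduce coefficients mod 19: 7·t ≡ 5 (mod 19).
    The inverse of 7 mod 19 is 11 (since 7·11 = 77 = 4·19 + 1), so t ≡ 11·5 = 55 ≡ 17 (mod 19).
    Then x = 227 + 273·17 = 4868, valid modulo lcm(273, 19) = 5187: x ≡ 4868 (mod 5187).
Verify against each original: 4868 mod 7 = 3, 4868 mod 13 = 6, 4868 mod 3 = 2, 4868 mod 19 = 4.

x ≡ 4868 (mod 5187).


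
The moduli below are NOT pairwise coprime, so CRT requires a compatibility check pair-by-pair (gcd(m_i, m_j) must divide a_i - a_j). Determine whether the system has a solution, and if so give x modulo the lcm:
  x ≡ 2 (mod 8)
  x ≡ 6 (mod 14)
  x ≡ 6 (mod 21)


Moduli 8, 14, 21 are not pairwise coprime, so CRT works modulo lcm(m_i) when all pairwise compatibility conditions hold.
Pairwise compatibility: gcd(m_i, m_j) must divide a_i - a_j for every pair.
Merge one congruence at a time:
  Start: x ≡ 2 (mod 8).
  Combine with x ≡ 6 (mod 14): gcd(8, 14) = 2; 6 - 2 = 4, which IS divisible by 2, so compatible.
    Write x = 2 + 8·t and substitute into x ≡ 6 (mod 14): 8·t ≡ 6 − 2 = 4 (mod 14).
    Divide the congruence (and modulus) by g = 2: 4·t ≡ 2 (mod 7).
    The inverse of 4 mod 7 is 2 (since 4·2 = 8 = 1·7 + 1), so t ≡ 2·2 = 4 ≡ 4 (mod 7).
    Then x = 2 + 8·4 = 34, valid modulo lcm(8, 14) = 56: x ≡ 34 (mod 56).
  Combine with x ≡ 6 (mod 21): gcd(56, 21) = 7; 6 - 34 = -28, which IS divisible by 7, so compatible.
    Write x = 34 + 56·t and substitute into x ≡ 6 (mod 21): 56·t ≡ 6 − 34 = -28 (mod 21).
    Divide the congruence (and modulus) by g = 7: 8·t ≡ -4 (mod 3).
    Reduce coefficients mod 3: 2·t ≡ 2 (mod 3).
    The inverse of 2 mod 3 is 2 (since 2·2 = 4 = 1·3 + 1), so t ≡ 2·2 = 4 ≡ 1 (mod 3).
    Then x = 34 + 56·1 = 90, valid modulo lcm(56, 21) = 168: x ≡ 90 (mod 168).
Verify: 90 mod 8 = 2, 90 mod 14 = 6, 90 mod 21 = 6.

x ≡ 90 (mod 168).
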